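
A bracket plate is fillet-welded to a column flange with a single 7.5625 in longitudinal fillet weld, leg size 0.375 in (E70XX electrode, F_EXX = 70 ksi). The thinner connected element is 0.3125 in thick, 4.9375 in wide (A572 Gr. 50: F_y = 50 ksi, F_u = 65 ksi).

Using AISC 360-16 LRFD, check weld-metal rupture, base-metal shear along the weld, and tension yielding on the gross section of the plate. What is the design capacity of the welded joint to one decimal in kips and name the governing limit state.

63.2 kips (weld metal governs)

Weld metal: throat = 0.707×0.375 = 0.26513 in, L = 7.5625 in. φR_n = 0.75 × 0.6 × 70 × 0.26513 × 7.5625 = 63.2 kips.
Base metal shear (0.3125 in plate): yield φR_n = 1.0×0.6×50×0.3125×7.5625 = 70.9 kips; rupture φR_n = 0.75×0.6×65×0.3125×7.5625 = 69.1 kips; take 69.1 kips (rupture).
Tension yield (gross): A_g = 4.9375×0.3125 = 1.543 in². φR_n = 0.90 × 50 × 1.543 = 69.4 kips.
Governing: min(63.2, 69.1, 69.4) = 63.2 kips → weld metal.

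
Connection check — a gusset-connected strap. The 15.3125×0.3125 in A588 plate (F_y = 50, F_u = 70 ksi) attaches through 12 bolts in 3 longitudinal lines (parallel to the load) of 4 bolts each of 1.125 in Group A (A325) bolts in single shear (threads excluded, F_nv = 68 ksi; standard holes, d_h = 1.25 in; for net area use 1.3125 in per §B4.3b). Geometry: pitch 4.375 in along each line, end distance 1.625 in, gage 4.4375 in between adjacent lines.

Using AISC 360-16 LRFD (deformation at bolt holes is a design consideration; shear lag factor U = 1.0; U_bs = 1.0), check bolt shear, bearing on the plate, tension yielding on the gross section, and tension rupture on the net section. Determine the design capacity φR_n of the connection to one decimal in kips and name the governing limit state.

Bolt shear: A_b = π(1.125)²/4 = 0.99402 in². φR_n = 0.75 × 68 × 0.99402 × 12 × 1 = 608.3 kips.
Bearing (0.3125 in plate, F_u = 70 ksi): end bolts L_c = 1.625 − 1.25/2 = 1, R_n = min(1.2×1×0.3125×70, 2.4×1.125×0.3125×70) = 26.25 kips/bolt; interior L_c = 4.375 − 1.25 = 3.125, R_n = 59.063 kips/bolt. φR_n = 0.75 × (3×26.25 + 9×59.063) = 457.7 kips.
Tension yield (gross): A_g = 15.3125×0.3125 = 4.7852 in². φR_n = 0.90 × 50 × 4.7852 = 215.3 kips.
Tension rupture (net): A_n = (15.3125 − 3×1.3125)×0.3125 = 3.5547 in² (U = 1.0, A_e = A_n). φR_n = 0.75 × 70 × 3.5547 = 186.6 kips.
Governing: min(608.3, 457.7, 215.3, 186.6) = 186.6 kips → net-section rupture.

186.6 kips (net-section rupture governs)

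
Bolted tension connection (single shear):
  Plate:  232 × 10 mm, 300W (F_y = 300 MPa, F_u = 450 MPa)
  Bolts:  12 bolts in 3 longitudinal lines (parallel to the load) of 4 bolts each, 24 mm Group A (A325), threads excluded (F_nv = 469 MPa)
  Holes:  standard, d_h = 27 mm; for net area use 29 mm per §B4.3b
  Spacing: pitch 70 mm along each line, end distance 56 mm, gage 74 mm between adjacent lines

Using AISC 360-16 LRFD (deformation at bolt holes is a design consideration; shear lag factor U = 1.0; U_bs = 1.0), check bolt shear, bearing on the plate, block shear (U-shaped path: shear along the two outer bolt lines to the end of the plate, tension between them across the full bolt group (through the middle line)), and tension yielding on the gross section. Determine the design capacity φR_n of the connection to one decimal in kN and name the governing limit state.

626.4 kN (gross-section yield governs)

Bolt shear: A_b = π(24)²/4 = 452.39 mm². φR_n = 0.75 × 469 × 452.39 × 12 × 1 = 1909.5 kN.
Bearing (10 mm plate, F_u = 450 MPa): end bolts L_c = 56 − 27/2 = 42.5, R_n = min(1.2×42.5×10×450, 2.4×24×10×450) = 229.5 kN/bolt; interior L_c = 70 − 27 = 43, R_n = 232.2 kN/bolt. φR_n = 0.75 × (3×229.5 + 9×232.2) = 2083.7 kN.
Block shear: shear path 2×[56+3×70] = 2×266 mm, A_gv = 5320, A_nv = 2×(266 − 3.5×29)×10 = 3290 mm²; tension across gage: (148 − 2×29)×10 = 900 mm². R_n = min(0.6×450×3290, 0.6×300×5320) + 1.0×450×900 = min(888.3, 957.6) + 405 = 1293.3 kN. φR_n = 0.75 × 1293.3 = 970.0 kN.
Tension yield (gross): A_g = 232×10 = 2320 mm². φR_n = 0.90 × 300 × 2320 = 626.4 kN.
Governing: min(1909.5, 2083.7, 970.0, 626.4) = 626.4 kN → gross-section yield.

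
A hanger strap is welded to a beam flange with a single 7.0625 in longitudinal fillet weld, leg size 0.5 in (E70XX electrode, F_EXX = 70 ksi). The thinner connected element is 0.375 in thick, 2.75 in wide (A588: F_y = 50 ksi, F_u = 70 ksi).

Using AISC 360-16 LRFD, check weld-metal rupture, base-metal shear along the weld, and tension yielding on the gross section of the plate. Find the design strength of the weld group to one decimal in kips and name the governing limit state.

46.4 kips (gross-section yield governs)

Weld metal: throat = 0.707×0.5 = 0.3535 in, L = 7.0625 in. φR_n = 0.75 × 0.6 × 70 × 0.3535 × 7.0625 = 78.6 kips.
Base metal shear (0.375 in plate): yield φR_n = 1.0×0.6×50×0.375×7.0625 = 79.5 kips; rupture φR_n = 0.75×0.6×70×0.375×7.0625 = 83.4 kips; take 79.5 kips (yield).
Tension yield (gross): A_g = 2.75×0.375 = 1.0313 in². φR_n = 0.90 × 50 × 1.0313 = 46.4 kips.
Governing: min(78.6, 79.5, 46.4) = 46.4 kips → gross-section yield.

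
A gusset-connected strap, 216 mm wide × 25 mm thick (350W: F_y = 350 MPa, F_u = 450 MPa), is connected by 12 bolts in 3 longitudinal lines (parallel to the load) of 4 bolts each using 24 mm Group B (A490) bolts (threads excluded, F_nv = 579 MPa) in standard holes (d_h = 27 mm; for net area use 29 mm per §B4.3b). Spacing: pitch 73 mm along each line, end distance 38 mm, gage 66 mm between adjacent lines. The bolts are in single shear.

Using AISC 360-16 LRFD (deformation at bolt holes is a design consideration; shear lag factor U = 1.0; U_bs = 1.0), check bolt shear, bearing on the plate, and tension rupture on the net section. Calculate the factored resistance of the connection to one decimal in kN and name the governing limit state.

Bolt shear: A_b = π(24)²/4 = 452.39 mm². φR_n = 0.75 × 579 × 452.39 × 12 × 1 = 2357.4 kN.
Bearing (25 mm plate, F_u = 450 MPa): end bolts L_c = 38 − 27/2 = 24.5, R_n = min(1.2×24.5×25×450, 2.4×24×25×450) = 330.75 kN/bolt; interior L_c = 73 − 27 = 46, R_n = 621 kN/bolt. φR_n = 0.75 × (3×330.75 + 9×621) = 4935.9 kN.
Tension rupture (net): A_n = (216 − 3×29)×25 = 3225 mm² (U = 1.0, A_e = A_n). φR_n = 0.75 × 450 × 3225 = 1088.4 kN.
Governing: min(2357.4, 4935.9, 1088.4) = 1088.4 kN → net-section rupture.

1088.4 kN (net-section rupture governs)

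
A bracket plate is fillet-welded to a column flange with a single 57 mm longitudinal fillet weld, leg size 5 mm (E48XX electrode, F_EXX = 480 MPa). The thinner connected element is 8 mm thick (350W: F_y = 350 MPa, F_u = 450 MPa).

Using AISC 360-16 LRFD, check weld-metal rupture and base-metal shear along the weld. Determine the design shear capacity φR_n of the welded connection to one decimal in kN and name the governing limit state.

Weld metal: throat = 0.707×5 = 3.535 mm, L = 57 mm. φR_n = 0.75 × 0.6 × 480 × 3.535 × 57 = 43.5 kN.
Base metal shear (8 mm plate): yield φR_n = 1.0×0.6×350×8×57 = 95.8 kN; rupture φR_n = 0.75×0.6×450×8×57 = 92.3 kN; take 92.3 kN (rupture).
Governing: min(43.5, 92.3) = 43.5 kN → weld metal.

43.5 kN (weld metal governs)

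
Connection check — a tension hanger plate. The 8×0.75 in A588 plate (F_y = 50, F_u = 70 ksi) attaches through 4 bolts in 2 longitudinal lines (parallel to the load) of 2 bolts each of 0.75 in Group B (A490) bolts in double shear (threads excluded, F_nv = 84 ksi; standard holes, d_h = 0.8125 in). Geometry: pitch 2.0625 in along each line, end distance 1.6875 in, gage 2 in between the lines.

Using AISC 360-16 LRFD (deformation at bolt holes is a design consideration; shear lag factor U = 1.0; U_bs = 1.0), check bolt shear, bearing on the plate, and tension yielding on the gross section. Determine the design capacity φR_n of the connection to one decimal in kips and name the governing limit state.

Bolt shear: A_b = π(0.75)²/4 = 0.44179 in². φR_n = 0.75 × 84 × 0.44179 × 4 × 2 = 222.7 kips.
Bearing (0.75 in plate, F_u = 70 ksi): end bolts L_c = 1.6875 − 0.8125/2 = 1.28125, R_n = min(1.2×1.28125×0.75×70, 2.4×0.75×0.75×70) = 80.719 kips/bolt; interior L_c = 2.0625 − 0.8125 = 1.25, R_n = 78.75 kips/bolt. φR_n = 0.75 × (2×80.719 + 2×78.75) = 239.2 kips.
Tension yield (gross): A_g = 8×0.75 = 6 in². φR_n = 0.90 × 50 × 6 = 270.0 kips.
Governing: min(222.7, 239.2, 270.0) = 222.7 kips → bolt shear.

222.7 kips (bolt shear governs)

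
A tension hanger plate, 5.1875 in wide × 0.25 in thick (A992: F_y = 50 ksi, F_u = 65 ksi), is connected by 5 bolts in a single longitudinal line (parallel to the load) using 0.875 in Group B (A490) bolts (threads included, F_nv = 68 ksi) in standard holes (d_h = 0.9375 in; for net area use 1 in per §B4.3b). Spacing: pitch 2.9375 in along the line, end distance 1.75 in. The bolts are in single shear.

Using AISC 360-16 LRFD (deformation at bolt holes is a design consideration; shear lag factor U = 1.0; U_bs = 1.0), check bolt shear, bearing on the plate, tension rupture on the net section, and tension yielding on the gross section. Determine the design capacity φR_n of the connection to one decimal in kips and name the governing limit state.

51.0 kips (net-section rupture governs)

Bolt shear: A_b = π(0.875)²/4 = 0.60132 in². φR_n = 0.75 × 68 × 0.60132 × 5 × 1 = 153.3 kips.
Bearing (0.25 in plate, F_u = 65 ksi): end bolts L_c = 1.75 − 0.9375/2 = 1.28125, R_n = min(1.2×1.28125×0.25×65, 2.4×0.875×0.25×65) = 24.984 kips/bolt; interior L_c = 2.9375 − 0.9375 = 2, R_n = 34.125 kips/bolt. φR_n = 0.75 × (1×24.984 + 4×34.125) = 121.1 kips.
Tension rupture (net): A_n = (5.1875 − 1×1)×0.25 = 1.0469 in² (U = 1.0, A_e = A_n). φR_n = 0.75 × 65 × 1.0469 = 51.0 kips.
Tension yield (gross): A_g = 5.1875×0.25 = 1.2969 in². φR_n = 0.90 × 50 × 1.2969 = 58.4 kips.
Governing: min(153.3, 121.1, 51.0, 58.4) = 51.0 kips → net-section rupture.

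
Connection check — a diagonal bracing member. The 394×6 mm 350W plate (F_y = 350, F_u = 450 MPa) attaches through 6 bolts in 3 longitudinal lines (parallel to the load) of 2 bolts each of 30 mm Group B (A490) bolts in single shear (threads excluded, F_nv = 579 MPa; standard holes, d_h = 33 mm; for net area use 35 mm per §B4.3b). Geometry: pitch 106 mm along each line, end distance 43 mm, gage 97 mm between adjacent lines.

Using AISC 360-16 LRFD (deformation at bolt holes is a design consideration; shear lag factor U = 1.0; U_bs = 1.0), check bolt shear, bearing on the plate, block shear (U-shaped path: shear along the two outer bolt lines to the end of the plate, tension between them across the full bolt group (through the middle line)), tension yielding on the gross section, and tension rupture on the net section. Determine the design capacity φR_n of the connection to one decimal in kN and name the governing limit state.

Bolt shear: A_b = π(30)²/4 = 706.86 mm². φR_n = 0.75 × 579 × 706.86 × 6 × 1 = 1841.7 kN.
Bearing (6 mm plate, F_u = 450 MPa): end bolts L_c = 43 − 33/2 = 26.5, R_n = min(1.2×26.5×6×450, 2.4×30×6×450) = 85.86 kN/bolt; interior L_c = 106 − 33 = 73, R_n = 194.4 kN/bolt. φR_n = 0.75 × (3×85.86 + 3×194.4) = 630.6 kN.
Block shear: shear path 2×[43+1×106] = 2×149 mm, A_gv = 1788, A_nv = 2×(149 − 1.5×35)×6 = 1158 mm²; tension across gage: (194 − 2×35)×6 = 744 mm². R_n = min(0.6×450×1158, 0.6×350×1788) + 1.0×450×744 = min(312.66, 375.48) + 334.8 = 647.46 kN. φR_n = 0.75 × 647.46 = 485.6 kN.
Tension yield (gross): A_g = 394×6 = 2364 mm². φR_n = 0.90 × 350 × 2364 = 744.7 kN.
Tension rupture (net): A_n = (394 − 3×35)×6 = 1734 mm² (U = 1.0, A_e = A_n). φR_n = 0.75 × 450 × 1734 = 585.2 kN.
Governing: min(1841.7, 630.6, 485.6, 744.7, 585.2) = 485.6 kN → block shear.

485.6 kN (block shear governs)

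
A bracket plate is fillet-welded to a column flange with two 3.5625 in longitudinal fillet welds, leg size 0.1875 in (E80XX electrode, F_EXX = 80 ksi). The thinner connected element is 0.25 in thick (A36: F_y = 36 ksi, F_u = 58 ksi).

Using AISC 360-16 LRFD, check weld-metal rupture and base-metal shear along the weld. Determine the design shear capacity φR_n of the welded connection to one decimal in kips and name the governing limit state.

34.0 kips (weld metal governs)

Weld metal: throat = 0.707×0.1875 = 0.13256 in, L = 2×3.5625 = 7.125 in. φR_n = 0.75 × 0.6 × 80 × 0.13256 × 7.125 = 34.0 kips.
Base metal shear (0.25 in plate): yield φR_n = 1.0×0.6×36×0.25×7.125 = 38.5 kips; rupture φR_n = 0.75×0.6×58×0.25×7.125 = 46.5 kips; take 38.5 kips (yield).
Governing: min(34.0, 38.5) = 34.0 kips → weld metal.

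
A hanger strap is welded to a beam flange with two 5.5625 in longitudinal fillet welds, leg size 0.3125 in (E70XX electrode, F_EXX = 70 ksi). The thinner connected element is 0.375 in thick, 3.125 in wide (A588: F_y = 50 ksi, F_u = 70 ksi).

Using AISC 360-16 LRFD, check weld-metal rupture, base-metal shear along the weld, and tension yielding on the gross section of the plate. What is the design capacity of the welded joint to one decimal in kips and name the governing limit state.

Weld metal: throat = 0.707×0.3125 = 0.22094 in, L = 2×5.5625 = 11.125 in. φR_n = 0.75 × 0.6 × 70 × 0.22094 × 11.125 = 77.4 kips.
Base metal shear (0.375 in plate): yield φR_n = 1.0×0.6×50×0.375×11.125 = 125.2 kips; rupture φR_n = 0.75×0.6×70×0.375×11.125 = 131.4 kips; take 125.2 kips (yield).
Tension yield (gross): A_g = 3.125×0.375 = 1.1719 in². φR_n = 0.90 × 50 × 1.1719 = 52.7 kips.
Governing: min(77.4, 125.2, 52.7) = 52.7 kips → gross-section yield.

52.7 kips (gross-section yield governs)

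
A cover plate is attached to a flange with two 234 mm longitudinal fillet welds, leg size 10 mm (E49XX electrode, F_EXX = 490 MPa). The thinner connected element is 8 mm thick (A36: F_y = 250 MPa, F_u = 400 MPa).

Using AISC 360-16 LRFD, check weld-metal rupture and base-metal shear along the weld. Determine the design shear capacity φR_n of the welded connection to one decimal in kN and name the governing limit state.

561.6 kN (base-metal shear governs)

Weld metal: throat = 0.707×10 = 7.07 mm, L = 2×234 = 468 mm. φR_n = 0.75 × 0.6 × 490 × 7.07 × 468 = 729.6 kN.
Base metal shear (8 mm plate): yield φR_n = 1.0×0.6×250×8×468 = 561.6 kN; rupture φR_n = 0.75×0.6×400×8×468 = 673.9 kN; take 561.6 kN (yield).
Governing: min(729.6, 561.6) = 561.6 kN → base-metal shear.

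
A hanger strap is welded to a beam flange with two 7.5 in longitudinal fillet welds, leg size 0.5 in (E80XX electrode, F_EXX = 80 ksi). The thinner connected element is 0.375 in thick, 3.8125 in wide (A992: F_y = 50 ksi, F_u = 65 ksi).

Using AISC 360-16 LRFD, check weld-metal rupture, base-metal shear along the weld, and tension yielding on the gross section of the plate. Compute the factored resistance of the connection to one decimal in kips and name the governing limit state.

Weld metal: throat = 0.707×0.5 = 0.3535 in, L = 2×7.5 = 15 in. φR_n = 0.75 × 0.6 × 80 × 0.3535 × 15 = 190.9 kips.
Base metal shear (0.375 in plate): yield φR_n = 1.0×0.6×50×0.375×15 = 168.8 kips; rupture φR_n = 0.75×0.6×65×0.375×15 = 164.5 kips; take 164.5 kips (rupture).
Tension yield (gross): A_g = 3.8125×0.375 = 1.4297 in². φR_n = 0.90 × 50 × 1.4297 = 64.3 kips.
Governing: min(190.9, 164.5, 64.3) = 64.3 kips → gross-section yield.

64.3 kips (gross-section yield governs)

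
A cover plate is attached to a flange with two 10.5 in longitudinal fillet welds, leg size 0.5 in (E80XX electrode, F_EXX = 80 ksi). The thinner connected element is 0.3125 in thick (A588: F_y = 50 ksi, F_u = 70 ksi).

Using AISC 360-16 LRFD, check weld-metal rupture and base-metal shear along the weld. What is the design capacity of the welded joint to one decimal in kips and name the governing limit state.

196.9 kips (base-metal shear governs)

Weld metal: throat = 0.707×0.5 = 0.3535 in, L = 2×10.5 = 21 in. φR_n = 0.75 × 0.6 × 80 × 0.3535 × 21 = 267.2 kips.
Base metal shear (0.3125 in plate): yield φR_n = 1.0×0.6×50×0.3125×21 = 196.9 kips; rupture φR_n = 0.75×0.6×70×0.3125×21 = 206.7 kips; take 196.9 kips (yield).
Governing: min(267.2, 196.9) = 196.9 kips → base-metal shear.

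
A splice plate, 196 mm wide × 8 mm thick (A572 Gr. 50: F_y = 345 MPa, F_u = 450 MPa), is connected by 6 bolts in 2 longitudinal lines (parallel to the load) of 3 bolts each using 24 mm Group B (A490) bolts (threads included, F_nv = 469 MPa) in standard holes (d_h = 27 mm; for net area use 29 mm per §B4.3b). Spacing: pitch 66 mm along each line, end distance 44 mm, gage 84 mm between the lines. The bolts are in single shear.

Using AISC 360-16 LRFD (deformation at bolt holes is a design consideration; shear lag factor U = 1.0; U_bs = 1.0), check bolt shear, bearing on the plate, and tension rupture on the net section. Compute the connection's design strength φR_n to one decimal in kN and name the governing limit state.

372.6 kN (net-section rupture governs)

Bolt shear: A_b = π(24)²/4 = 452.39 mm². φR_n = 0.75 × 469 × 452.39 × 6 × 1 = 954.8 kN.
Bearing (8 mm plate, F_u = 450 MPa): end bolts L_c = 44 − 27/2 = 30.5, R_n = min(1.2×30.5×8×450, 2.4×24×8×450) = 131.76 kN/bolt; interior L_c = 66 − 27 = 39, R_n = 168.48 kN/bolt. φR_n = 0.75 × (2×131.76 + 4×168.48) = 703.1 kN.
Tension rupture (net): A_n = (196 − 2×29)×8 = 1104 mm² (U = 1.0, A_e = A_n). φR_n = 0.75 × 450 × 1104 = 372.6 kN.
Governing: min(954.8, 703.1, 372.6) = 372.6 kN → net-section rupture.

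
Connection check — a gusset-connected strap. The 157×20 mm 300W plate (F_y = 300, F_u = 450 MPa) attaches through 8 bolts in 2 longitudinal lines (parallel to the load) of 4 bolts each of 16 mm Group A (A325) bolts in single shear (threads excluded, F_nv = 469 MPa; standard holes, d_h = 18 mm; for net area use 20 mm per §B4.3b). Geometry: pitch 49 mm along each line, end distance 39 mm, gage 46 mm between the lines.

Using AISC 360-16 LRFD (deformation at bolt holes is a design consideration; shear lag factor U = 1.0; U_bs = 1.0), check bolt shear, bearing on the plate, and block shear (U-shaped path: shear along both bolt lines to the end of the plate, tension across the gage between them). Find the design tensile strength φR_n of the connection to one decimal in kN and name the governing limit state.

565.8 kN (bolt shear governs)

Bolt shear: A_b = π(16)²/4 = 201.06 mm². φR_n = 0.75 × 469 × 201.06 × 8 × 1 = 565.8 kN.
Bearing (20 mm plate, F_u = 450 MPa): end bolts L_c = 39 − 18/2 = 30, R_n = min(1.2×30×20×450, 2.4×16×20×450) = 324 kN/bolt; interior L_c = 49 − 18 = 31, R_n = 334.8 kN/bolt. φR_n = 0.75 × (2×324 + 6×334.8) = 1992.6 kN.
Block shear: shear path 2×[39+3×49] = 2×186 mm, A_gv = 7440, A_nv = 2×(186 − 3.5×20)×20 = 4640 mm²; tension across gage: (46 − 1×20)×20 = 520 mm². R_n = min(0.6×450×4640, 0.6×300×7440) + 1.0×450×520 = min(1252.8, 1339.2) + 234 = 1486.8 kN. φR_n = 0.75 × 1486.8 = 1115.1 kN.
Governing: min(565.8, 1992.6, 1115.1) = 565.8 kN → bolt shear.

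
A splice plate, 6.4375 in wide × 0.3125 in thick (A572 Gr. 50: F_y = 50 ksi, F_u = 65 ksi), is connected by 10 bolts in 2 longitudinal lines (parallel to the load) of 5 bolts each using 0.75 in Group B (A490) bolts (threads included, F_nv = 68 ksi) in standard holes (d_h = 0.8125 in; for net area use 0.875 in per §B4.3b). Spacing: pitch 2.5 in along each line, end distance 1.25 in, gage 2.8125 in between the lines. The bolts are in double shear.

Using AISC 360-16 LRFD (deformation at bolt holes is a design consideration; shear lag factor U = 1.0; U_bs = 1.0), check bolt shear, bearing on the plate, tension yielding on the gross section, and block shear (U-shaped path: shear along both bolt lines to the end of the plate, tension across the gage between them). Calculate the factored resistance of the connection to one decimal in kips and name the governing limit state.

90.5 kips (gross-section yield governs)

Bolt shear: A_b = π(0.75)²/4 = 0.44179 in². φR_n = 0.75 × 68 × 0.44179 × 10 × 2 = 450.6 kips.
Bearing (0.3125 in plate, F_u = 65 ksi): end bolts L_c = 1.25 − 0.8125/2 = 0.84375, R_n = min(1.2×0.84375×0.3125×65, 2.4×0.75×0.3125×65) = 20.566 kips/bolt; interior L_c = 2.5 − 0.8125 = 1.6875, R_n = 36.563 kips/bolt. φR_n = 0.75 × (2×20.566 + 8×36.563) = 250.2 kips.
Tension yield (gross): A_g = 6.4375×0.3125 = 2.0117 in². φR_n = 0.90 × 50 × 2.0117 = 90.5 kips.
Block shear: shear path 2×[1.25+4×2.5] = 2×11.25 in, A_gv = 7.0313, A_nv = 2×(11.25 − 4.5×0.875)×0.3125 = 4.5703 in²; tension across gage: (2.8125 − 1×0.875)×0.3125 = 0.60547 in². R_n = min(0.6×65×4.5703, 0.6×50×7.0313) + 1.0×65×0.60547 = min(178.24, 210.94) + 39.356 = 217.6 kips. φR_n = 0.75 × 217.6 = 163.2 kips.
Governing: min(450.6, 250.2, 90.5, 163.2) = 90.5 kips → gross-section yield.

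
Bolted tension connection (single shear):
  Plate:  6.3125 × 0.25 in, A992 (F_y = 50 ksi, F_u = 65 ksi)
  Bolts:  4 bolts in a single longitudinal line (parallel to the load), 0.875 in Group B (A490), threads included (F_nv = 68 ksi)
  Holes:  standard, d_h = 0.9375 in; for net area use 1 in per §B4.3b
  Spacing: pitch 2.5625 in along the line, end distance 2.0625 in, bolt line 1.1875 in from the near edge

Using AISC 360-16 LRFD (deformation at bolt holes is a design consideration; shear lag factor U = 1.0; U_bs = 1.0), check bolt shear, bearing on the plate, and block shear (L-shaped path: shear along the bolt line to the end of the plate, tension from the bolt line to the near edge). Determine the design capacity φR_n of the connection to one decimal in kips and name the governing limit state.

Bolt shear: A_b = π(0.875)²/4 = 0.60132 in². φR_n = 0.75 × 68 × 0.60132 × 4 × 1 = 122.7 kips.
Bearing (0.25 in plate, F_u = 65 ksi): end bolts L_c = 2.0625 − 0.9375/2 = 1.59375, R_n = min(1.2×1.59375×0.25×65, 2.4×0.875×0.25×65) = 31.078 kips/bolt; interior L_c = 2.5625 − 0.9375 = 1.625, R_n = 31.688 kips/bolt. φR_n = 0.75 × (1×31.078 + 3×31.688) = 94.6 kips.
Block shear: shear path 1×[2.0625+3×2.5625] = 1×9.75 in, A_gv = 2.4375, A_nv = 1×(9.75 − 3.5×1)×0.25 = 1.5625 in²; tension to near edge: (1.1875 − 0.5×1)×0.25 = 0.17188 in². R_n = min(0.6×65×1.5625, 0.6×50×2.4375) + 1.0×65×0.17188 = min(60.938, 73.125) + 11.172 = 72.11 kips. φR_n = 0.75 × 72.11 = 54.1 kips.
Governing: min(122.7, 94.6, 54.1) = 54.1 kips → block shear.

54.1 kips (block shear governs)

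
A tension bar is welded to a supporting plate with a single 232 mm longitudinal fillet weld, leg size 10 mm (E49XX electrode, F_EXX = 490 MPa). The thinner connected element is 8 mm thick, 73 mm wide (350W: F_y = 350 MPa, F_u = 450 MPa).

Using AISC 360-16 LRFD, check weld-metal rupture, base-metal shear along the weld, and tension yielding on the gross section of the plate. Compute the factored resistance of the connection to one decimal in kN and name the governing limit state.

Weld metal: throat = 0.707×10 = 7.07 mm, L = 232 mm. φR_n = 0.75 × 0.6 × 490 × 7.07 × 232 = 361.7 kN.
Base metal shear (8 mm plate): yield φR_n = 1.0×0.6×350×8×232 = 389.8 kN; rupture φR_n = 0.75×0.6×450×8×232 = 375.8 kN; take 375.8 kN (rupture).
Tension yield (gross): A_g = 73×8 = 584 mm². φR_n = 0.90 × 350 × 584 = 184.0 kN.
Governing: min(361.7, 375.8, 184.0) = 184.0 kN → gross-section yield.

184.0 kN (gross-section yield governs)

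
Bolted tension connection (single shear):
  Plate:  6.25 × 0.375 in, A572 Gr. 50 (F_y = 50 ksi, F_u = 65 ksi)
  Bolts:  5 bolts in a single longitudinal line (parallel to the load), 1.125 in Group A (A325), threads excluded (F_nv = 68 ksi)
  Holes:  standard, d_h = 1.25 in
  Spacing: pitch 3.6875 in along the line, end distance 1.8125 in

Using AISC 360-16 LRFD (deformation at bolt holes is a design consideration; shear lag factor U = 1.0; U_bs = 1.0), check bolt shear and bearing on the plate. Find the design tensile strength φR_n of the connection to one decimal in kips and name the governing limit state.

223.5 kips (bearing governs)

Bolt shear: A_b = π(1.125)²/4 = 0.99402 in². φR_n = 0.75 × 68 × 0.99402 × 5 × 1 = 253.5 kips.
Bearing (0.375 in plate, F_u = 65 ksi): end bolts L_c = 1.8125 − 1.25/2 = 1.1875, R_n = min(1.2×1.1875×0.375×65, 2.4×1.125×0.375×65) = 34.734 kips/bolt; interior L_c = 3.6875 − 1.25 = 2.4375, R_n = 65.813 kips/bolt. φR_n = 0.75 × (1×34.734 + 4×65.813) = 223.5 kips.
Governing: min(253.5, 223.5) = 223.5 kips → bearing.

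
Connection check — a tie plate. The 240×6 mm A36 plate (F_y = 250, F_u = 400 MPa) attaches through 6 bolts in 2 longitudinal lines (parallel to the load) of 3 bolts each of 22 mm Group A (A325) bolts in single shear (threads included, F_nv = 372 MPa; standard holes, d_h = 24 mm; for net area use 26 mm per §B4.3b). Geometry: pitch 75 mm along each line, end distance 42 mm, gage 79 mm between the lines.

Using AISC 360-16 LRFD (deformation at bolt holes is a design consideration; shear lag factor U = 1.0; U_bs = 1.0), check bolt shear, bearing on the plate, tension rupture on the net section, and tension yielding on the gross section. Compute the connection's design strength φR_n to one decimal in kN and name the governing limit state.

324.0 kN (gross-section yield governs)

Bolt shear: A_b = π(22)²/4 = 380.13 mm². φR_n = 0.75 × 372 × 380.13 × 6 × 1 = 636.3 kN.
Bearing (6 mm plate, F_u = 400 MPa): end bolts L_c = 42 − 24/2 = 30, R_n = min(1.2×30×6×400, 2.4×22×6×400) = 86.4 kN/bolt; interior L_c = 75 − 24 = 51, R_n = 126.72 kN/bolt. φR_n = 0.75 × (2×86.4 + 4×126.72) = 509.8 kN.
Tension rupture (net): A_n = (240 − 2×26)×6 = 1128 mm² (U = 1.0, A_e = A_n). φR_n = 0.75 × 400 × 1128 = 338.4 kN.
Tension yield (gross): A_g = 240×6 = 1440 mm². φR_n = 0.90 × 250 × 1440 = 324.0 kN.
Governing: min(636.3, 509.8, 338.4, 324.0) = 324.0 kN → gross-section yield.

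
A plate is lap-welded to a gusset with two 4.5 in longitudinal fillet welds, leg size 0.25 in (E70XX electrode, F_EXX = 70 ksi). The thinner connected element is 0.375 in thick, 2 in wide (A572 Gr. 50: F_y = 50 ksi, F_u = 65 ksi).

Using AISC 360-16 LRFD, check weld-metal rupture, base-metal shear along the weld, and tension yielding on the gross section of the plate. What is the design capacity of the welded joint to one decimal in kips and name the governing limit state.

Weld metal: throat = 0.707×0.25 = 0.17675 in, L = 2×4.5 = 9 in. φR_n = 0.75 × 0.6 × 70 × 0.17675 × 9 = 50.1 kips.
Base metal shear (0.375 in plate): yield φR_n = 1.0×0.6×50×0.375×9 = 101.3 kips; rupture φR_n = 0.75×0.6×65×0.375×9 = 98.7 kips; take 98.7 kips (rupture).
Tension yield (gross): A_g = 2×0.375 = 0.75 in². φR_n = 0.90 × 50 × 0.75 = 33.8 kips.
Governing: min(50.1, 98.7, 33.8) = 33.8 kips → gross-section yield.

33.8 kips (gross-section yield governs)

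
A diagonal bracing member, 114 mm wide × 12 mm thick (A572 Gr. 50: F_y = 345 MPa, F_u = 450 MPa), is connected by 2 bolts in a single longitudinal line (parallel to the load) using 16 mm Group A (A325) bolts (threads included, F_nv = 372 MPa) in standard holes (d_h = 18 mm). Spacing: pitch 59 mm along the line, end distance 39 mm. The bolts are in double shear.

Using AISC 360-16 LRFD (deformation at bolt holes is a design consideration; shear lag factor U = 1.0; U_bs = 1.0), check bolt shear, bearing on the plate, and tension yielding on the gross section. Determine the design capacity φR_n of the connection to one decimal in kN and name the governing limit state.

Bolt shear: A_b = π(16)²/4 = 201.06 mm². φR_n = 0.75 × 372 × 201.06 × 2 × 2 = 224.4 kN.
Bearing (12 mm plate, F_u = 450 MPa): end bolts L_c = 39 − 18/2 = 30, R_n = min(1.2×30×12×450, 2.4×16×12×450) = 194.4 kN/bolt; interior L_c = 59 − 18 = 41, R_n = 207.36 kN/bolt. φR_n = 0.75 × (1×194.4 + 1×207.36) = 301.3 kN.
Tension yield (gross): A_g = 114×12 = 1368 mm². φR_n = 0.90 × 345 × 1368 = 424.8 kN.
Governing: min(224.4, 301.3, 424.8) = 224.4 kN → bolt shear.

224.4 kN (bolt shear governs)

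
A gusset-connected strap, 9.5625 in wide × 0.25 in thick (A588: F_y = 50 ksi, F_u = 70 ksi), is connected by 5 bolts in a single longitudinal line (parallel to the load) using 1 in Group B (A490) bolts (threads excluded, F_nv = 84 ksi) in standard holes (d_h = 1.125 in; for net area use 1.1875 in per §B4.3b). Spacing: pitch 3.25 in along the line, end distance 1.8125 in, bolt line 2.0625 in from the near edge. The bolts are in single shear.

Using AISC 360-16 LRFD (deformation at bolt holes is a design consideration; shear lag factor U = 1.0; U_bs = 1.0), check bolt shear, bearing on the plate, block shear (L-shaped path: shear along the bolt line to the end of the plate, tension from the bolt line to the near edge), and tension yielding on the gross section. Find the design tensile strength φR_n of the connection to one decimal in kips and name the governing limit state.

Bolt shear: A_b = π(1)²/4 = 0.7854 in². φR_n = 0.75 × 84 × 0.7854 × 5 × 1 = 247.4 kips.
Bearing (0.25 in plate, F_u = 70 ksi): end bolts L_c = 1.8125 − 1.125/2 = 1.25, R_n = min(1.2×1.25×0.25×70, 2.4×1×0.25×70) = 26.25 kips/bolt; interior L_c = 3.25 − 1.125 = 2.125, R_n = 42 kips/bolt. φR_n = 0.75 × (1×26.25 + 4×42) = 145.7 kips.
Block shear: shear path 1×[1.8125+4×3.25] = 1×14.8125 in, A_gv = 3.7031, A_nv = 1×(14.8125 − 4.5×1.1875)×0.25 = 2.3672 in²; tension to near edge: (2.0625 − 0.5×1.1875)×0.25 = 0.36719 in². R_n = min(0.6×70×2.3672, 0.6×50×3.7031) + 1.0×70×0.36719 = min(99.422, 111.09) + 25.703 = 125.13 kips. φR_n = 0.75 × 125.13 = 93.8 kips.
Tension yield (gross): A_g = 9.5625×0.25 = 2.3906 in². φR_n = 0.90 × 50 × 2.3906 = 107.6 kips.
Governing: min(247.4, 145.7, 93.8, 107.6) = 93.8 kips → block shear.

93.8 kips (block shear governs)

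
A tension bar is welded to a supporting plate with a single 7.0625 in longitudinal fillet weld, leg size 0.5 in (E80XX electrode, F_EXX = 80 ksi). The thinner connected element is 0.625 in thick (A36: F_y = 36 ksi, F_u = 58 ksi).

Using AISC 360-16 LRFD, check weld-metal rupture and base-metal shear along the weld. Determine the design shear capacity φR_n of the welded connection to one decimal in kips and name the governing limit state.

Weld metal: throat = 0.707×0.5 = 0.3535 in, L = 7.0625 in. φR_n = 0.75 × 0.6 × 80 × 0.3535 × 7.0625 = 89.9 kips.
Base metal shear (0.625 in plate): yield φR_n = 1.0×0.6×36×0.625×7.0625 = 95.3 kips; rupture φR_n = 0.75×0.6×58×0.625×7.0625 = 115.2 kips; take 95.3 kips (yield).
Governing: min(89.9, 95.3) = 89.9 kips → weld metal.

89.9 kips (weld metal governs)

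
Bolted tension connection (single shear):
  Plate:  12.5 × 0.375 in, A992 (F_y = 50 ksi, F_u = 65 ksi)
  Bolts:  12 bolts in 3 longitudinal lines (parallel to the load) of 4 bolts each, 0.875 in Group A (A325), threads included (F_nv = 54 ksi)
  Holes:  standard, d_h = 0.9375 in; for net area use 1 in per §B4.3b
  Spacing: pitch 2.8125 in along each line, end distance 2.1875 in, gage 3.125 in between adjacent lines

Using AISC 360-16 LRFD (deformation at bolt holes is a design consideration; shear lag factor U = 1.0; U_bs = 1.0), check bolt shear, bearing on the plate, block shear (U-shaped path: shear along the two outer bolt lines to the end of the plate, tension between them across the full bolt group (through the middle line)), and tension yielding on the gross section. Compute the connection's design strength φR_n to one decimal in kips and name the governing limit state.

210.9 kips (gross-section yield governs)

Bolt shear: A_b = π(0.875)²/4 = 0.60132 in². φR_n = 0.75 × 54 × 0.60132 × 12 × 1 = 292.2 kips.
Bearing (0.375 in plate, F_u = 65 ksi): end bolts L_c = 2.1875 − 0.9375/2 = 1.71875, R_n = min(1.2×1.71875×0.375×65, 2.4×0.875×0.375×65) = 50.273 kips/bolt; interior L_c = 2.8125 − 0.9375 = 1.875, R_n = 51.188 kips/bolt. φR_n = 0.75 × (3×50.273 + 9×51.188) = 458.6 kips.
Block shear: shear path 2×[2.1875+3×2.8125] = 2×10.625 in, A_gv = 7.9688, A_nv = 2×(10.625 − 3.5×1)×0.375 = 5.3438 in²; tension across gage: (6.25 − 2×1)×0.375 = 1.5938 in². R_n = min(0.6×65×5.3438, 0.6×50×7.9688) + 1.0×65×1.5938 = min(208.41, 239.06) + 103.6 = 312.01 kips. φR_n = 0.75 × 312.01 = 234.0 kips.
Tension yield (gross): A_g = 12.5×0.375 = 4.6875 in². φR_n = 0.90 × 50 × 4.6875 = 210.9 kips.
Governing: min(292.2, 458.6, 234.0, 210.9) = 210.9 kips → gross-section yield.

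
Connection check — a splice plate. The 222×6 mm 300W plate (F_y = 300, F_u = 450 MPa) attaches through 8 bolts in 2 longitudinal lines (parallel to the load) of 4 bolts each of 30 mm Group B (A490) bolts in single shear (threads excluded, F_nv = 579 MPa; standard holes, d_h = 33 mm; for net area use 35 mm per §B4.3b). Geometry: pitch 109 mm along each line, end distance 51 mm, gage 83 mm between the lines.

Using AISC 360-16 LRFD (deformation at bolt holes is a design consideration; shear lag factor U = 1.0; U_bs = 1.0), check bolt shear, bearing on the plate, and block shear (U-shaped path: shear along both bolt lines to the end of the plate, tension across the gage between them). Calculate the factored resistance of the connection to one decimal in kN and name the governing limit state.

Bolt shear: A_b = π(30)²/4 = 706.86 mm². φR_n = 0.75 × 579 × 706.86 × 8 × 1 = 2455.6 kN.
Bearing (6 mm plate, F_u = 450 MPa): end bolts L_c = 51 − 33/2 = 34.5, R_n = min(1.2×34.5×6×450, 2.4×30×6×450) = 111.78 kN/bolt; interior L_c = 109 − 33 = 76, R_n = 194.4 kN/bolt. φR_n = 0.75 × (2×111.78 + 6×194.4) = 1042.5 kN.
Block shear: shear path 2×[51+3×109] = 2×378 mm, A_gv = 4536, A_nv = 2×(378 − 3.5×35)×6 = 3066 mm²; tension across gage: (83 − 1×35)×6 = 288 mm². R_n = min(0.6×450×3066, 0.6×300×4536) + 1.0×450×288 = min(827.82, 816.48) + 129.6 = 946.08 kN. φR_n = 0.75 × 946.08 = 709.6 kN.
Governing: min(2455.6, 1042.5, 709.6) = 709.6 kN → block shear.

709.6 kN (block shear governs)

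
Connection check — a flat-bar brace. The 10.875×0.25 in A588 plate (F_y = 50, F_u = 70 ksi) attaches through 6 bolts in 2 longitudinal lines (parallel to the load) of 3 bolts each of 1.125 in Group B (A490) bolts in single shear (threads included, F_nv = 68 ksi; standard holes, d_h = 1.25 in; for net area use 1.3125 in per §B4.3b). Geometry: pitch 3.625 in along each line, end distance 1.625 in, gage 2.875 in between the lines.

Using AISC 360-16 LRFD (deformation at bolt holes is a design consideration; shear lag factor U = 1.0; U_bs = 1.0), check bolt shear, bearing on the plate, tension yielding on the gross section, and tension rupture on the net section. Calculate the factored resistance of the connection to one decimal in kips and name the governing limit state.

108.3 kips (net-section rupture governs)

Bolt shear: A_b = π(1.125)²/4 = 0.99402 in². φR_n = 0.75 × 68 × 0.99402 × 6 × 1 = 304.2 kips.
Bearing (0.25 in plate, F_u = 70 ksi): end bolts L_c = 1.625 − 1.25/2 = 1, R_n = min(1.2×1×0.25×70, 2.4×1.125×0.25×70) = 21 kips/bolt; interior L_c = 3.625 − 1.25 = 2.375, R_n = 47.25 kips/bolt. φR_n = 0.75 × (2×21 + 4×47.25) = 173.3 kips.
Tension yield (gross): A_g = 10.875×0.25 = 2.7188 in². φR_n = 0.90 × 50 × 2.7188 = 122.3 kips.
Tension rupture (net): A_n = (10.875 − 2×1.3125)×0.25 = 2.0625 in² (U = 1.0, A_e = A_n). φR_n = 0.75 × 70 × 2.0625 = 108.3 kips.
Governing: min(304.2, 173.3, 122.3, 108.3) = 108.3 kips → net-section rupture.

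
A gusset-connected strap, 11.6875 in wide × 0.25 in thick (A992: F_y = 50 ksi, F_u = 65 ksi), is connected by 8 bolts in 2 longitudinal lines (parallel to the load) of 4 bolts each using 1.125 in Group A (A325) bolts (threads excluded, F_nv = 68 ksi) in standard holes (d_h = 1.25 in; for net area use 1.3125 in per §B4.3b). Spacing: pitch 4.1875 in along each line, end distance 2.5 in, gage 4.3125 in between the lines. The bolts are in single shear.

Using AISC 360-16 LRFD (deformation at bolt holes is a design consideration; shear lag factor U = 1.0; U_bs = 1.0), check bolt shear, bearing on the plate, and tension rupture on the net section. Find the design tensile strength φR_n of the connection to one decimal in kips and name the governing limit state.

Bolt shear: A_b = π(1.125)²/4 = 0.99402 in². φR_n = 0.75 × 68 × 0.99402 × 8 × 1 = 405.6 kips.
Bearing (0.25 in plate, F_u = 65 ksi): end bolts L_c = 2.5 − 1.25/2 = 1.875, R_n = min(1.2×1.875×0.25×65, 2.4×1.125×0.25×65) = 36.563 kips/bolt; interior L_c = 4.1875 − 1.25 = 2.9375, R_n = 43.875 kips/bolt. φR_n = 0.75 × (2×36.563 + 6×43.875) = 252.3 kips.
Tension rupture (net): A_n = (11.6875 − 2×1.3125)×0.25 = 2.2656 in² (U = 1.0, A_e = A_n). φR_n = 0.75 × 65 × 2.2656 = 110.4 kips.
Governing: min(405.6, 252.3, 110.4) = 110.4 kips → net-section rupture.

110.4 kips (net-section rupture governs)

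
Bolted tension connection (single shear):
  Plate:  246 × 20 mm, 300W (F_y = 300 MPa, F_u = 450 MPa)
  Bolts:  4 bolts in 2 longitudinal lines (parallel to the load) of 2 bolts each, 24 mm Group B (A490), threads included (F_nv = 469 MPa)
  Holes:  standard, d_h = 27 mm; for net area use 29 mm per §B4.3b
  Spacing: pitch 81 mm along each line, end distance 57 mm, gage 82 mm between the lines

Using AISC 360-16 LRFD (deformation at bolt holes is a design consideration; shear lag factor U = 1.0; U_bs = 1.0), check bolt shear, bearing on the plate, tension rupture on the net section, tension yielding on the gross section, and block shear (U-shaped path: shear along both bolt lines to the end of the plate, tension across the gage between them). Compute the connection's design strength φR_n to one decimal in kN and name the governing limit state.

636.5 kN (bolt shear governs)

Bolt shear: A_b = π(24)²/4 = 452.39 mm². φR_n = 0.75 × 469 × 452.39 × 4 × 1 = 636.5 kN.
Bearing (20 mm plate, F_u = 450 MPa): end bolts L_c = 57 − 27/2 = 43.5, R_n = min(1.2×43.5×20×450, 2.4×24×20×450) = 469.8 kN/bolt; interior L_c = 81 − 27 = 54, R_n = 518.4 kN/bolt. φR_n = 0.75 × (2×469.8 + 2×518.4) = 1482.3 kN.
Tension rupture (net): A_n = (246 − 2×29)×20 = 3760 mm² (U = 1.0, A_e = A_n). φR_n = 0.75 × 450 × 3760 = 1269.0 kN.
Tension yield (gross): A_g = 246×20 = 4920 mm². φR_n = 0.90 × 300 × 4920 = 1328.4 kN.
Block shear: shear path 2×[57+1×81] = 2×138 mm, A_gv = 5520, A_nv = 2×(138 − 1.5×29)×20 = 3780 mm²; tension across gage: (82 − 1×29)×20 = 1060 mm². R_n = min(0.6×450×3780, 0.6×300×5520) + 1.0×450×1060 = min(1020.6, 993.6) + 477 = 1470.6 kN. φR_n = 0.75 × 1470.6 = 1103.0 kN.
Governing: min(636.5, 1482.3, 1269.0, 1328.4, 1103.0) = 636.5 kN → bolt shear.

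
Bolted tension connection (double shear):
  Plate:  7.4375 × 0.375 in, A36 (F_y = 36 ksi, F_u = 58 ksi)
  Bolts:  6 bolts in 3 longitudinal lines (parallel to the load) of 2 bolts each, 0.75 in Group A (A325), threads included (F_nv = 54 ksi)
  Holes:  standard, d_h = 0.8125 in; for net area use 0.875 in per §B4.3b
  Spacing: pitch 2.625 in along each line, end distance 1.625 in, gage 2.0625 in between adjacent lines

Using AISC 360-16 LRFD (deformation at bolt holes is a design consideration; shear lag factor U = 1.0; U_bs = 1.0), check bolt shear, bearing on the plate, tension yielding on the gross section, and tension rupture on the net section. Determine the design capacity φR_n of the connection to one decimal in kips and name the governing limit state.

78.5 kips (net-section rupture governs)

Bolt shear: A_b = π(0.75)²/4 = 0.44179 in². φR_n = 0.75 × 54 × 0.44179 × 6 × 2 = 214.7 kips.
Bearing (0.375 in plate, F_u = 58 ksi): end bolts L_c = 1.625 − 0.8125/2 = 1.21875, R_n = min(1.2×1.21875×0.375×58, 2.4×0.75×0.375×58) = 31.809 kips/bolt; interior L_c = 2.625 − 0.8125 = 1.8125, R_n = 39.15 kips/bolt. φR_n = 0.75 × (3×31.809 + 3×39.15) = 159.7 kips.
Tension yield (gross): A_g = 7.4375×0.375 = 2.7891 in². φR_n = 0.90 × 36 × 2.7891 = 90.4 kips.
Tension rupture (net): A_n = (7.4375 − 3×0.875)×0.375 = 1.8047 in² (U = 1.0, A_e = A_n). φR_n = 0.75 × 58 × 1.8047 = 78.5 kips.
Governing: min(214.7, 159.7, 90.4, 78.5) = 78.5 kips → net-section rupture.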